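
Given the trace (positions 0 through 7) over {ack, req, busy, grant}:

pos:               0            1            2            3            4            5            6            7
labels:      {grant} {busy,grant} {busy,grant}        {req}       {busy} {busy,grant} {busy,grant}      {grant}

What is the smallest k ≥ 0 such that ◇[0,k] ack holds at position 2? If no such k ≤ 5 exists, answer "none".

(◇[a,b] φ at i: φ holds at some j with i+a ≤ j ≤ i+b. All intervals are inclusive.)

Scan j = 2,3,… for ack:
  j=2: fails
  j=3: fails
  j=4: fails
  j=5: fails
  j=6: fails
  j=7: fails
No j in [2,7] satisfies it → none.

none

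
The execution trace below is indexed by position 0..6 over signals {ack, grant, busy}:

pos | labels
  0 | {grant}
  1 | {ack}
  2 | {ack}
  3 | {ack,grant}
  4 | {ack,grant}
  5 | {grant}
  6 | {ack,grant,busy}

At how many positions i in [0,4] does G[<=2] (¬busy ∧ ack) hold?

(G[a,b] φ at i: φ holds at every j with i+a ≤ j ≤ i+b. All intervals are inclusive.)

Evaluate at each i in [0,4]:
  i=0: ✗ (fails at j=0)
  i=1: ✓ (all of [1,3])
  i=2: ✓ (all of [2,4])
  i=3: ✗ (fails at j=5)
  i=4: ✗ (fails at j=5)
Positions where it holds: {1, 2} → 2.

2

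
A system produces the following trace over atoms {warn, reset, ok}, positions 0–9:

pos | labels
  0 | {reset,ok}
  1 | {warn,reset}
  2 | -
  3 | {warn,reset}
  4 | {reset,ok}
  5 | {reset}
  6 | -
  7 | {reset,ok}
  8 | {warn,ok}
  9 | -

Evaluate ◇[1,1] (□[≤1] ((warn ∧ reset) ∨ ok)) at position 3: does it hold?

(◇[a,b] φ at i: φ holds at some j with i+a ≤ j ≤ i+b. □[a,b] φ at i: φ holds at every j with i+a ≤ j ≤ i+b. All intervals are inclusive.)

Check □[≤1] ((warn ∧ reset) ∨ ok) at each j in [4,4]:
  j=4: fails at 5
No position in the window satisfies it → formula fails.

False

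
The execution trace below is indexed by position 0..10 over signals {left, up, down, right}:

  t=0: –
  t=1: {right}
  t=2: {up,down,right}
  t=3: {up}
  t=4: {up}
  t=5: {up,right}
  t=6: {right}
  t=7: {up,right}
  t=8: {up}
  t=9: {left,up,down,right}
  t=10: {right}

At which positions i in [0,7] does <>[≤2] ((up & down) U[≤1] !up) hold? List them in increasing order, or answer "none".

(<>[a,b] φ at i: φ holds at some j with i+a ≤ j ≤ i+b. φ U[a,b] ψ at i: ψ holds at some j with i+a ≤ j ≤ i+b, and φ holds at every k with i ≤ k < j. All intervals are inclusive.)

Evaluate at each i in [0,7]:
  i=0: ✓ (witness j=0)
  i=1: ✓ (witness j=1)
  i=2: ✗ (none in [2,4])
  i=3: ✗ (none in [3,5])
  i=4: ✓ (witness j=6)
  i=5: ✓ (witness j=6)
  i=6: ✓ (witness j=6)
  i=7: ✓ (witness j=9)

0, 1, 4, 5, 6, 7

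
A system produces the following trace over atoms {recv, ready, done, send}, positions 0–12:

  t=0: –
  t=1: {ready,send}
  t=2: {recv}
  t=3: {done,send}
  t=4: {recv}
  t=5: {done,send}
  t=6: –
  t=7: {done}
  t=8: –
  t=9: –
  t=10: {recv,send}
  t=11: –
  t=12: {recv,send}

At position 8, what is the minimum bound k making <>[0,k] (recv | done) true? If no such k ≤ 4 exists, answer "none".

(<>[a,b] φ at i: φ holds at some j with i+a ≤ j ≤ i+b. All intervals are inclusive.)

Scan j = 8,9,… for (recv | done):
  j=8: fails
  j=9: fails
  j=10: holds
First hit at j=10, so smallest k = 10-8 = 2.

2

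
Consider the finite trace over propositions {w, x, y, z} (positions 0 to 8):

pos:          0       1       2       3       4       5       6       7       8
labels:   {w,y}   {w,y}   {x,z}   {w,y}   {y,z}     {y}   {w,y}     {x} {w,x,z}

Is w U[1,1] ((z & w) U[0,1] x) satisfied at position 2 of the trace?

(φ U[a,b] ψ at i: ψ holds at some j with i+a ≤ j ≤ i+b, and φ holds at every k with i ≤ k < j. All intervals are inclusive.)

Need some j in [3,3] with ((z & w) U[0,1] x), and w at every k in [2,j-1].
  j=3: ((z & w) U[0,1] x) — fails.
No j in the window works → until fails.

No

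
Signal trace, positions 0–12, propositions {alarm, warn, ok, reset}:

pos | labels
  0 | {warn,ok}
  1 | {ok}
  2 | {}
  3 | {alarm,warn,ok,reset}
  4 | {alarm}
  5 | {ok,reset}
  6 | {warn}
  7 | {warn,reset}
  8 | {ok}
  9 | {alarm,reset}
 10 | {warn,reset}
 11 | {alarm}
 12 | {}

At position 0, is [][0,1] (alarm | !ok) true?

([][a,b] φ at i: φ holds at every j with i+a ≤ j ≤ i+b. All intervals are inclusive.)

Check (alarm | !ok) at every j in [0,1]:
  j=0: false
  j=1: false
Fails at j=0 → formula fails.

False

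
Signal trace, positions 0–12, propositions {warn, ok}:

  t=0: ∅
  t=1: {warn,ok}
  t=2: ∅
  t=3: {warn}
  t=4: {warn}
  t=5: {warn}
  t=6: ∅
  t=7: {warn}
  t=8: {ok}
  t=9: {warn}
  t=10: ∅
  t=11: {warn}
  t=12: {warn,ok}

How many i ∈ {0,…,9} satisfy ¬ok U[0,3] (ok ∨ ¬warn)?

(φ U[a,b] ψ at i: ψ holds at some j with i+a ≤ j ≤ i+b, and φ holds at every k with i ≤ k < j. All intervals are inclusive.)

Evaluate at each i in [0,9]:
  i=0: ✓ (rhs at j=0)
  i=1: ✓ (rhs at j=1)
  i=2: ✓ (rhs at j=2)
  i=3: ✓ (rhs at j=6; lhs holds on [3,5])
  i=4: ✓ (rhs at j=6; lhs holds on [4,5])
  i=5: ✓ (rhs at j=6; lhs holds on [5,5])
  i=6: ✓ (rhs at j=6)
  i=7: ✓ (rhs at j=8; lhs holds on [7,7])
  i=8: ✓ (rhs at j=8)
  i=9: ✓ (rhs at j=10; lhs holds on [9,9])
Positions where it holds: {0, 1, 2, 3, 4, 5, 6, 7, 8, 9} → 10.

10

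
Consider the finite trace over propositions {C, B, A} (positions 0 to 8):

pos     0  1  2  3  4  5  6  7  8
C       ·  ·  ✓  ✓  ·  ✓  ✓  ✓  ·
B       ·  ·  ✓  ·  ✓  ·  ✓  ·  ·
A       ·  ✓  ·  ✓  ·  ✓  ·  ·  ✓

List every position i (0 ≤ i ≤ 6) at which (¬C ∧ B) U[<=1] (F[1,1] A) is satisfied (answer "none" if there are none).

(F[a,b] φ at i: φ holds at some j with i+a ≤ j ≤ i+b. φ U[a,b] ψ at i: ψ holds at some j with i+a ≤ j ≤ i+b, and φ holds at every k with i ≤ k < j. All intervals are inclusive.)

0, 2, 4

Evaluate at each i in [0,6]:
  i=0: ✓ (rhs at j=0)
  i=1: ✗ (lhs fails at k=1 before rhs at j=2)
  i=2: ✓ (rhs at j=2)
  i=3: ✗ (lhs fails at k=3 before rhs at j=4)
  i=4: ✓ (rhs at j=4)
  i=5: ✗ (no rhs in [5,6])
  i=6: ✗ (lhs fails at k=6 before rhs at j=7)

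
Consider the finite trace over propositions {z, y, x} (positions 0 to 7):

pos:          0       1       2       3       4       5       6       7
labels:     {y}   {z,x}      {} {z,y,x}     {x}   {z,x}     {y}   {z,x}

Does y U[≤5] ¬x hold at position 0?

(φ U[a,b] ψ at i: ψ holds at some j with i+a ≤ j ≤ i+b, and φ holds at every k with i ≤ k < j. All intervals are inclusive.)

True

Need some j in [0,5] with ¬x, and y at every k in [0,j-1].
  j=0: ¬x holds; no prefix to check → satisfied.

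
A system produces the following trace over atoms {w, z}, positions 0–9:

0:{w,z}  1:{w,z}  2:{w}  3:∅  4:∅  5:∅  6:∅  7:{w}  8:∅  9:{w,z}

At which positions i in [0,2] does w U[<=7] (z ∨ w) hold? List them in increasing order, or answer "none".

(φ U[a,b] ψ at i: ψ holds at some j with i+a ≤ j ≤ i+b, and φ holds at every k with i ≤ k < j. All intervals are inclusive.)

Evaluate at each i in [0,2]:
  i=0: ✓ (rhs at j=0)
  i=1: ✓ (rhs at j=1)
  i=2: ✓ (rhs at j=2)

0, 1, 2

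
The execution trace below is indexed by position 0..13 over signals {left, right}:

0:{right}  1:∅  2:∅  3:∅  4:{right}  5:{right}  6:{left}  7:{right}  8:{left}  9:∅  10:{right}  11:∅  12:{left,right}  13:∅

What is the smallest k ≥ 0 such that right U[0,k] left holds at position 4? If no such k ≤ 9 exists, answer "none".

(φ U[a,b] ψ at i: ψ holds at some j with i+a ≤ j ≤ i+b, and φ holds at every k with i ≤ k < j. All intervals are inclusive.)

Need earliest j ≥ 4 with left, and right at every k in [4,j-1].
  j=4: rhs fails.
  j=5: rhs fails.
  j=6: rhs holds; lhs holds on [4,5]. k = 2.

2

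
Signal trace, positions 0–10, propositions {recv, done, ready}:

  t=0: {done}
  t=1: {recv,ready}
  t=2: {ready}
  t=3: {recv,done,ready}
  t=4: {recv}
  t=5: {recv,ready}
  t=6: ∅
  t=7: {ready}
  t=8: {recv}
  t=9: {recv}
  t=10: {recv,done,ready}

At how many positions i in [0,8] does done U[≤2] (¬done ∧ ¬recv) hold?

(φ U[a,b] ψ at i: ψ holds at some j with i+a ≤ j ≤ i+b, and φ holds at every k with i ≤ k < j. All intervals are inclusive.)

3

Evaluate at each i in [0,8]:
  i=0: ✗ (lhs fails at k=1 before rhs at j=2)
  i=1: ✗ (lhs fails at k=1 before rhs at j=2)
  i=2: ✓ (rhs at j=2)
  i=3: ✗ (no rhs in [3,5])
  i=4: ✗ (lhs fails at k=4 before rhs at j=6)
  i=5: ✗ (lhs fails at k=5 before rhs at j=6)
  i=6: ✓ (rhs at j=6)
  i=7: ✓ (rhs at j=7)
  i=8: ✗ (no rhs in [8,10])
Positions where it holds: {2, 6, 7} → 3.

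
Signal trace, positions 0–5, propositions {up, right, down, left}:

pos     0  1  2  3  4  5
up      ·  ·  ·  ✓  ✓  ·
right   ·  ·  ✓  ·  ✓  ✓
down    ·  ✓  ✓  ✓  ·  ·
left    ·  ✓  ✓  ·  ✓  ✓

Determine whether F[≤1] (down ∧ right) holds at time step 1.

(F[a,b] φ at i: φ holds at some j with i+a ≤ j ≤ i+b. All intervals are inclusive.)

Check (down ∧ right) at each j in [1,2]:
  j=1: false
  j=2: true
Found at j=2 → formula holds.

Yes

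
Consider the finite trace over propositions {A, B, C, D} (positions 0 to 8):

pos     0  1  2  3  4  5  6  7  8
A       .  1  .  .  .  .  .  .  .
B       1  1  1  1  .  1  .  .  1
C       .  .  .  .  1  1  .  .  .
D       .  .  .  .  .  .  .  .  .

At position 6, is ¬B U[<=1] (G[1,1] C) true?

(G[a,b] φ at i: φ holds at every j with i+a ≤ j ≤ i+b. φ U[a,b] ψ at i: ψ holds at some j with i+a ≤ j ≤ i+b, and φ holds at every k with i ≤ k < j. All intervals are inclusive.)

Does not hold

Need some j in [6,7] with G[1,1] C, and ¬B at every k in [6,j-1].
  j=6: G[1,1] C — fails at 7.
  j=7: G[1,1] C — fails at 8.
No j in the window works → until fails.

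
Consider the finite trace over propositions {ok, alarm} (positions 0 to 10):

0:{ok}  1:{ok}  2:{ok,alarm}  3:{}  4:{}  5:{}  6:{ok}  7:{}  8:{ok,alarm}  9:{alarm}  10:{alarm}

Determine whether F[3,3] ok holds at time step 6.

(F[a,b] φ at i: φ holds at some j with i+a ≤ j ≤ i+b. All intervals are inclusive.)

No

Check ok at each j in [9,9]:
  j=9: false
No position in the window satisfies it → formula fails.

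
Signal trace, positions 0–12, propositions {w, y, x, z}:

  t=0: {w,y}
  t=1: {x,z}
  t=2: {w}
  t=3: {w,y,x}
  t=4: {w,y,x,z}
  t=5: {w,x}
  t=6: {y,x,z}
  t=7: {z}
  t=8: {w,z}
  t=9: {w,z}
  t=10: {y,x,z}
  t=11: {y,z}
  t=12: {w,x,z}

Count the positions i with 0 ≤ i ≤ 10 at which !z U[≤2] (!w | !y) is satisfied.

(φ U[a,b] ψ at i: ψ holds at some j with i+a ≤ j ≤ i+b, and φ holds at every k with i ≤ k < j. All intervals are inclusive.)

9

Evaluate at each i in [0,10]:
  i=0: ✓ (rhs at j=1; lhs holds on [0,0])
  i=1: ✓ (rhs at j=1)
  i=2: ✓ (rhs at j=2)
  i=3: ✗ (lhs fails at k=4 before rhs at j=5)
  i=4: ✗ (lhs fails at k=4 before rhs at j=5)
  i=5: ✓ (rhs at j=5)
  i=6: ✓ (rhs at j=6)
  i=7: ✓ (rhs at j=7)
  i=8: ✓ (rhs at j=8)
  i=9: ✓ (rhs at j=9)
  i=10: ✓ (rhs at j=10)
Positions where it holds: {0, 1, 2, 5, 6, 7, 8, 9, 10} → 9.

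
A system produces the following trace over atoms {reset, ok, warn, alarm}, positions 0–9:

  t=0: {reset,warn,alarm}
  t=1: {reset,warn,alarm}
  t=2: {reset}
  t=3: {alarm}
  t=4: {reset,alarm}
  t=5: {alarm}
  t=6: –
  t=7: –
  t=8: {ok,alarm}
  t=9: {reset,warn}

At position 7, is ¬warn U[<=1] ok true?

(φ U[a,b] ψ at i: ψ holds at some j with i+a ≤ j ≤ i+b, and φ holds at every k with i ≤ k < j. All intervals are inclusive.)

True

Need some j in [7,8] with ok, and ¬warn at every k in [7,j-1].
  j=7: ok false.
  j=8: ok holds; ¬warn holds at every k in [7,7] → satisfied.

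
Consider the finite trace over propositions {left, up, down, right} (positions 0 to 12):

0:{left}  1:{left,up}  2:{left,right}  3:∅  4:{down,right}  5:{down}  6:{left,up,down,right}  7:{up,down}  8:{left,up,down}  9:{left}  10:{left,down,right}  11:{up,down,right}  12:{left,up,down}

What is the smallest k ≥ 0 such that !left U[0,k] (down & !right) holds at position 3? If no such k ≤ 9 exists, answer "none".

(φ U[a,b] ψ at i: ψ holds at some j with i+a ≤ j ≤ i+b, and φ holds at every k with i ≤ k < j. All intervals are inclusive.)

Need earliest j ≥ 3 with (down & !right), and !left at every k in [3,j-1].
  j=3: rhs fails.
  j=4: rhs fails.
  j=5: rhs holds; lhs holds on [3,4]. k = 2.

2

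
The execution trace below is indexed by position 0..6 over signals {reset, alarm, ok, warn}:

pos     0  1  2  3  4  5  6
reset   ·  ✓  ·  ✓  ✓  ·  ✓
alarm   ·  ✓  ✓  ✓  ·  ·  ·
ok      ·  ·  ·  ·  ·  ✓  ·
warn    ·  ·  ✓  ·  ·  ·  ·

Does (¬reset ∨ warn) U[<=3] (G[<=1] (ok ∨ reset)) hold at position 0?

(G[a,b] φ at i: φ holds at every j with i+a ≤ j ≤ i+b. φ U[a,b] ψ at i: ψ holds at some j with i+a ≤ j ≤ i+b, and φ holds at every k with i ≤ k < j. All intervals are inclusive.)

False

Need some j in [0,3] with G[<=1] (ok ∨ reset), and (¬reset ∨ warn) at every k in [0,j-1].
  j=0: G[<=1] (ok ∨ reset) — fails at 0.
  j=1: G[<=1] (ok ∨ reset) — fails at 2.
  j=2: G[<=1] (ok ∨ reset) — fails at 2.
  j=3: G[<=1] (ok ∨ reset) holds, but (¬reset ∨ warn) fails at k=1 → not this j.
No j in the window works → until fails.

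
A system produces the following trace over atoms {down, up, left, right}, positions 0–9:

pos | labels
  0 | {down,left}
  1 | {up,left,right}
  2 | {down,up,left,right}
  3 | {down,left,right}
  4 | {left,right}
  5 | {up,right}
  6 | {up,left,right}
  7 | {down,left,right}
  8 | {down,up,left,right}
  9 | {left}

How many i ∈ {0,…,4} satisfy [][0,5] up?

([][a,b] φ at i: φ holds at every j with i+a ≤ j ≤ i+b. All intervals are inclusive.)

0

Evaluate at each i in [0,4]:
  i=0: ✗ (fails at j=0)
  i=1: ✗ (fails at j=3)
  i=2: ✗ (fails at j=3)
  i=3: ✗ (fails at j=3)
  i=4: ✗ (fails at j=4)
Positions where it holds: {} → 0.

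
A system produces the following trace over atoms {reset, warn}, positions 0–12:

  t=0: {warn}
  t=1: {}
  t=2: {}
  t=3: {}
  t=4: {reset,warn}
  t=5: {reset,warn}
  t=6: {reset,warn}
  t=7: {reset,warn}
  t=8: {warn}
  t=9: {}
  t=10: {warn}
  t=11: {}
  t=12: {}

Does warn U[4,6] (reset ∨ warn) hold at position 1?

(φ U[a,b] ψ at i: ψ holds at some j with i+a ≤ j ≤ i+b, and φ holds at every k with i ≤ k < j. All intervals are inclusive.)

Need some j in [5,7] with (reset ∨ warn), and warn at every k in [1,j-1].
  j=5: (reset ∨ warn) holds, but warn fails at k=1 → not this j.
  j=6: (reset ∨ warn) holds, but warn fails at k=1 → not this j.
  j=7: (reset ∨ warn) holds, but warn fails at k=1 → not this j.
No j in the window works → until fails.

No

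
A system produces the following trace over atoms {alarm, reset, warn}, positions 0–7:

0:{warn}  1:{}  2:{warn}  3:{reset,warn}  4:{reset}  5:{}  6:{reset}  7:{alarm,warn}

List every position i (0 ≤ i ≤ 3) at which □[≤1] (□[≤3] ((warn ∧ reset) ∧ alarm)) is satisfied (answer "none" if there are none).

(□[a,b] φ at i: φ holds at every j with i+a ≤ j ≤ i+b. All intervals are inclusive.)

Evaluate at each i in [0,3]:
  i=0: ✗ (fails at j=0)
  i=1: ✗ (fails at j=1)
  i=2: ✗ (fails at j=2)
  i=3: ✗ (fails at j=3)

none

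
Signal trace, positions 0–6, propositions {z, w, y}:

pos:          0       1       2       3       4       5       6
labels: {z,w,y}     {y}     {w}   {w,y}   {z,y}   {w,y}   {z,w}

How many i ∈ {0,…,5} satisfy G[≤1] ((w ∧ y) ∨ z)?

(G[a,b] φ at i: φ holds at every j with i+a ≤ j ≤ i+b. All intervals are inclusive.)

3

Evaluate at each i in [0,5]:
  i=0: ✗ (fails at j=1)
  i=1: ✗ (fails at j=1)
  i=2: ✗ (fails at j=2)
  i=3: ✓ (all of [3,4])
  i=4: ✓ (all of [4,5])
  i=5: ✓ (all of [5,6])
Positions where it holds: {3, 4, 5} → 3.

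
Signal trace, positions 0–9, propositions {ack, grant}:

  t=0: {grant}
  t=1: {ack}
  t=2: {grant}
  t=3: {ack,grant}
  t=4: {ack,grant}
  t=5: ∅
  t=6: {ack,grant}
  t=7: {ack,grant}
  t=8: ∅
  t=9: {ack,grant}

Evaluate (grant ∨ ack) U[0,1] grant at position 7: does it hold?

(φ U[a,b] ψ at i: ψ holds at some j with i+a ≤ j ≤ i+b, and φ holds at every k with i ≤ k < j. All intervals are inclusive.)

Yes

Need some j in [7,8] with grant, and (grant ∨ ack) at every k in [7,j-1].
  j=7: grant holds; no prefix to check → satisfied.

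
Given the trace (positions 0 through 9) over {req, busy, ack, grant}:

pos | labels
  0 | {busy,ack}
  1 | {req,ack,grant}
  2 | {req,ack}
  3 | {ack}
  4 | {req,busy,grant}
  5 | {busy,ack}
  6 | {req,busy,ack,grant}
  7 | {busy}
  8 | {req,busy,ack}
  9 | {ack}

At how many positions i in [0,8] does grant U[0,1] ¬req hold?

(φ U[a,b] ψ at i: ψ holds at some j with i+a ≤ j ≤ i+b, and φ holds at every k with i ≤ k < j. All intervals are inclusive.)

6

Evaluate at each i in [0,8]:
  i=0: ✓ (rhs at j=0)
  i=1: ✗ (no rhs in [1,2])
  i=2: ✗ (lhs fails at k=2 before rhs at j=3)
  i=3: ✓ (rhs at j=3)
  i=4: ✓ (rhs at j=5; lhs holds on [4,4])
  i=5: ✓ (rhs at j=5)
  i=6: ✓ (rhs at j=7; lhs holds on [6,6])
  i=7: ✓ (rhs at j=7)
  i=8: ✗ (lhs fails at k=8 before rhs at j=9)
Positions where it holds: {0, 3, 4, 5, 6, 7} → 6.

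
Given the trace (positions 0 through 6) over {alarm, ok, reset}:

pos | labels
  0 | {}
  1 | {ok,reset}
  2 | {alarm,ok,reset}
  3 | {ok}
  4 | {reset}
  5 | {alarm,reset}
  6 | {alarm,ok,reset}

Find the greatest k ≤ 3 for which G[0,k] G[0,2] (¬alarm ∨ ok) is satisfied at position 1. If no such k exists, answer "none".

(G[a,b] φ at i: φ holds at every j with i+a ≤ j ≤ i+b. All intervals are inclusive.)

1

G[0,2] (¬alarm ∨ ok) must hold from j=1 onward; find where it first fails.
  j=1: holds
  j=2: holds
  j=3: fails
Holds on [1,2], so largest k = 1.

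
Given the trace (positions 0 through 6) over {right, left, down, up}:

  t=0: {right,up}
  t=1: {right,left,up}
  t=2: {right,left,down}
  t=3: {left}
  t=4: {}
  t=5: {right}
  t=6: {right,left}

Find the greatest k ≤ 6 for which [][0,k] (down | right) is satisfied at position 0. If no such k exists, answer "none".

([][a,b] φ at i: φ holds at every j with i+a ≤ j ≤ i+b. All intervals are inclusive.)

(down | right) must hold from j=0 onward; find where it first fails.
  j=0: holds
  j=1: holds
  j=2: holds
  j=3: fails
Holds on [0,2], so largest k = 2.

2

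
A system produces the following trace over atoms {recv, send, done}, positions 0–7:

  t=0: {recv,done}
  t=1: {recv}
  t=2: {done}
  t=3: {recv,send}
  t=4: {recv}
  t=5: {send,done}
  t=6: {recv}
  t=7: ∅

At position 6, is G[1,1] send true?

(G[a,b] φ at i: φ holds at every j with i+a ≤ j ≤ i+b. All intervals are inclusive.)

Does not hold

Check send at every j in [7,7]:
  j=7: false
Fails at j=7 → formula fails.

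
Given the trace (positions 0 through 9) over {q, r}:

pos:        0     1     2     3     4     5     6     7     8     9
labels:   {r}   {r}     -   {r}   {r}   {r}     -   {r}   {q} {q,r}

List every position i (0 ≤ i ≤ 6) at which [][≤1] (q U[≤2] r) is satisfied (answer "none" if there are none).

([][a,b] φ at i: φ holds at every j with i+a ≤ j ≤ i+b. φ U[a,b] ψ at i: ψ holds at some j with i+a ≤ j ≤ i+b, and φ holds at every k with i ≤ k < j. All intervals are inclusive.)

0, 3, 4

Evaluate at each i in [0,6]:
  i=0: ✓ (all of [0,1])
  i=1: ✗ (fails at j=2)
  i=2: ✗ (fails at j=2)
  i=3: ✓ (all of [3,4])
  i=4: ✓ (all of [4,5])
  i=5: ✗ (fails at j=6)
  i=6: ✗ (fails at j=6)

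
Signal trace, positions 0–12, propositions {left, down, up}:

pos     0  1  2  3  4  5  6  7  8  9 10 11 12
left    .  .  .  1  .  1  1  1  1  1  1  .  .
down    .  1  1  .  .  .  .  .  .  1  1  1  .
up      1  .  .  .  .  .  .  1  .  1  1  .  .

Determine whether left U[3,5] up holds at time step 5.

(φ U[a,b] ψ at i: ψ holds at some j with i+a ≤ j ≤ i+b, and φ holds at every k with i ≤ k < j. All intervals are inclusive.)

Yes

Need some j in [8,10] with up, and left at every k in [5,j-1].
  j=8: up false.
  j=9: up holds; left holds at every k in [5,8] → satisfied.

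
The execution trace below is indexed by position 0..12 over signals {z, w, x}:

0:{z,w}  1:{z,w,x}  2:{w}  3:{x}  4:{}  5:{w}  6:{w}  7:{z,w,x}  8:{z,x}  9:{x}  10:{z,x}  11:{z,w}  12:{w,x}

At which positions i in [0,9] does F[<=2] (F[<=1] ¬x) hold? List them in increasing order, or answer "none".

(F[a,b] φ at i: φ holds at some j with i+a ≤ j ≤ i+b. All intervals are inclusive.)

0, 1, 2, 3, 4, 5, 6, 8, 9

Evaluate at each i in [0,9]:
  i=0: ✓ (witness j=0)
  i=1: ✓ (witness j=1)
  i=2: ✓ (witness j=2)
  i=3: ✓ (witness j=3)
  i=4: ✓ (witness j=4)
  i=5: ✓ (witness j=5)
  i=6: ✓ (witness j=6)
  i=7: ✗ (none in [7,9])
  i=8: ✓ (witness j=10)
  i=9: ✓ (witness j=10)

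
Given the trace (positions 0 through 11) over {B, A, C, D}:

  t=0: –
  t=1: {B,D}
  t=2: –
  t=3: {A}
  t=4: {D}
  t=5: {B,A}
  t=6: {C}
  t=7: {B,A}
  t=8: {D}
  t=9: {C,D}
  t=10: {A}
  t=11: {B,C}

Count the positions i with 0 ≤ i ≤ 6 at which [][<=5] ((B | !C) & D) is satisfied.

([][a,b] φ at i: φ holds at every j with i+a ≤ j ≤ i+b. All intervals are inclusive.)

0

Evaluate at each i in [0,6]:
  i=0: ✗ (fails at j=0)
  i=1: ✗ (fails at j=2)
  i=2: ✗ (fails at j=2)
  i=3: ✗ (fails at j=3)
  i=4: ✗ (fails at j=5)
  i=5: ✗ (fails at j=5)
  i=6: ✗ (fails at j=6)
Positions where it holds: {} → 0.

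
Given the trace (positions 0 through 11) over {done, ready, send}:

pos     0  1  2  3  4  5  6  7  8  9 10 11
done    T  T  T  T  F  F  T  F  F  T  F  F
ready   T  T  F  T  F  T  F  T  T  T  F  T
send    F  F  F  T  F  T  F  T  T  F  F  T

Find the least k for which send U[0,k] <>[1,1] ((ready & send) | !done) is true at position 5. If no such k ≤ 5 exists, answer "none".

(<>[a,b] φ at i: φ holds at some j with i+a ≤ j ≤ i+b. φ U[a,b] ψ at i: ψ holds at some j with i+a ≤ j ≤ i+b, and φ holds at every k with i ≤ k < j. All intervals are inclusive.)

Need earliest j ≥ 5 with <>[1,1] ((ready & send) | !done), and send at every k in [5,j-1].
  j=5: rhs fails.
  j=6: rhs holds; lhs holds on [5,5]. k = 1.

1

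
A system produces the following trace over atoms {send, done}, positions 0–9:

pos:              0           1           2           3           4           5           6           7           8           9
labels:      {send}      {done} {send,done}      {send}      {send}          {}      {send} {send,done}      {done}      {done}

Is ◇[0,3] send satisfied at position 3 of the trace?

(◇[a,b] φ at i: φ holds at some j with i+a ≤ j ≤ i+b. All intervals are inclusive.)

Holds

Check send at each j in [3,6]:
  j=3: true
  j=4: true
  j=5: false
  j=6: true
Found at j=3 → formula holds.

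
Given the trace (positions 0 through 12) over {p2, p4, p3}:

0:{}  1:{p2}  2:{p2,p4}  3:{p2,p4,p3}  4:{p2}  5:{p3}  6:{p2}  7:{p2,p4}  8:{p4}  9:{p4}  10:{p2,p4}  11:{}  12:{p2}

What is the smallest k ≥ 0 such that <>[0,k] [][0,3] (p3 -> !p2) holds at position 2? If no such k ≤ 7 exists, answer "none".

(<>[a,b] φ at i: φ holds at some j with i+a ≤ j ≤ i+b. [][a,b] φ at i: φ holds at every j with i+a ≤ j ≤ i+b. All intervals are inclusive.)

Scan j = 2,3,… for [][0,3] (p3 -> !p2):
  j=2: fails
  j=3: fails
  j=4: holds
First hit at j=4, so smallest k = 4-2 = 2.

2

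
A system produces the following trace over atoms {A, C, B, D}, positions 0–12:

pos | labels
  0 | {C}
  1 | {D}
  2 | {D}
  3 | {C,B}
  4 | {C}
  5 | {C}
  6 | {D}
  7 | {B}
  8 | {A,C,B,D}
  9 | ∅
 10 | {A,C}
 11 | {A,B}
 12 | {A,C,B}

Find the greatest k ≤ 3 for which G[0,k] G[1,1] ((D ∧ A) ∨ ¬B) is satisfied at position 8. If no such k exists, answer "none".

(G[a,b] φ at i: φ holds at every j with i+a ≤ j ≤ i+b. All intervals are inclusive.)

G[1,1] ((D ∧ A) ∨ ¬B) must hold from j=8 onward; find where it first fails.
  j=8: holds
  j=9: holds
  j=10: fails
Holds on [8,9], so largest k = 1.

1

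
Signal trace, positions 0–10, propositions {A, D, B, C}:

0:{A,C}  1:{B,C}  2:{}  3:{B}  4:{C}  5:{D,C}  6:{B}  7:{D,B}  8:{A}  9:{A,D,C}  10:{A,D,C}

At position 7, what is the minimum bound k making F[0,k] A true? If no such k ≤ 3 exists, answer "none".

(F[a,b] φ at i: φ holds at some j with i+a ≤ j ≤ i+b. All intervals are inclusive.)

Scan j = 7,8,… for A:
  j=7: fails
  j=8: holds
First hit at j=8, so smallest k = 8-7 = 1.

1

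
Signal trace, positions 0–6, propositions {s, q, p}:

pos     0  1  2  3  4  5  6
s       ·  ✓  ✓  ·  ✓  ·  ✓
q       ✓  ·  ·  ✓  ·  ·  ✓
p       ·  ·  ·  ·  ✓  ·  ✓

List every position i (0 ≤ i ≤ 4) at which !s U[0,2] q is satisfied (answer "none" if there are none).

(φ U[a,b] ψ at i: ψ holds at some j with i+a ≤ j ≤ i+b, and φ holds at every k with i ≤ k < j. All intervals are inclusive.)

Evaluate at each i in [0,4]:
  i=0: ✓ (rhs at j=0)
  i=1: ✗ (lhs fails at k=1 before rhs at j=3)
  i=2: ✗ (lhs fails at k=2 before rhs at j=3)
  i=3: ✓ (rhs at j=3)
  i=4: ✗ (lhs fails at k=4 before rhs at j=6)

0, 3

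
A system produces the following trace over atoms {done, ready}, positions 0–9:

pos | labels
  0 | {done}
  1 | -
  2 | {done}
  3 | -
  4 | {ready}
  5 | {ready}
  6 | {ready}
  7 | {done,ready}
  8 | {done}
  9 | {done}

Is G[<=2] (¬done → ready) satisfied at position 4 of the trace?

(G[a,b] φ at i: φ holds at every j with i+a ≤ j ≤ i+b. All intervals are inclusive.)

Check (¬done → ready) at every j in [4,6]:
  j=4: antecedent true; consequent true → ✓
  j=5: antecedent true; consequent true → ✓
  j=6: antecedent true; consequent true → ✓
All positions satisfy it → formula holds.

Yes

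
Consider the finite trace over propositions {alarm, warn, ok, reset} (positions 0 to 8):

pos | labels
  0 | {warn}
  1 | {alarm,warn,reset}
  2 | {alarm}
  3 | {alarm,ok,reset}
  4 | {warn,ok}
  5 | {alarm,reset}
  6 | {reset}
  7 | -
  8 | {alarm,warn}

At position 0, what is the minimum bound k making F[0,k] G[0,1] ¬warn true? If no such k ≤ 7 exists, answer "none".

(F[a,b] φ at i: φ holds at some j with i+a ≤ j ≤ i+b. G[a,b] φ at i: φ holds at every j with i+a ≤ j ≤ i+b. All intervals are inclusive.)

2

Scan j = 0,1,… for G[0,1] ¬warn:
  j=0: fails
  j=1: fails
  j=2: holds
First hit at j=2, so smallest k = 2-0 = 2.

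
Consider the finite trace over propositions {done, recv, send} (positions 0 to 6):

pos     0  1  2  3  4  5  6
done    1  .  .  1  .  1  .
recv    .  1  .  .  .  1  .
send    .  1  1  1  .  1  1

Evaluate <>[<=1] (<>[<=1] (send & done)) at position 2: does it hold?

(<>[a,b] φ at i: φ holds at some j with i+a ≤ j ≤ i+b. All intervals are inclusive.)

Holds

Check <>[<=1] (send & done) at each j in [2,3]:
  j=2: holds (witness at 3)
  j=3: holds (witness at 3)
Found at j=2 → formula holds.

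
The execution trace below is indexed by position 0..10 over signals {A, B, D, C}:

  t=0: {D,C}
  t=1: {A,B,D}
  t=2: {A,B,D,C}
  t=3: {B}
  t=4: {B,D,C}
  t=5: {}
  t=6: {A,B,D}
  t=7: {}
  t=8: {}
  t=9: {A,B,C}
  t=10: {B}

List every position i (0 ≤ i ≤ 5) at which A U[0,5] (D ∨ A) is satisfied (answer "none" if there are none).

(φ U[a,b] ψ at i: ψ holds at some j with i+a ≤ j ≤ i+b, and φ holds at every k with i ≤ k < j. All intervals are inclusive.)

Evaluate at each i in [0,5]:
  i=0: ✓ (rhs at j=0)
  i=1: ✓ (rhs at j=1)
  i=2: ✓ (rhs at j=2)
  i=3: ✗ (lhs fails at k=3 before rhs at j=4)
  i=4: ✓ (rhs at j=4)
  i=5: ✗ (lhs fails at k=5 before rhs at j=6)

0, 1, 2, 4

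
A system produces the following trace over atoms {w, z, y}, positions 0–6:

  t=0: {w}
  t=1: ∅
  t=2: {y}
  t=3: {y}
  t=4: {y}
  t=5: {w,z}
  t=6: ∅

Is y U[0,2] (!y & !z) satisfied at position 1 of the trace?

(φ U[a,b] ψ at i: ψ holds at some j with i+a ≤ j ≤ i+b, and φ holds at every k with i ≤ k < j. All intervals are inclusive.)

True

Need some j in [1,3] with (!y & !z), and y at every k in [1,j-1].
  j=1: (!y & !z) holds; no prefix to check → satisfied.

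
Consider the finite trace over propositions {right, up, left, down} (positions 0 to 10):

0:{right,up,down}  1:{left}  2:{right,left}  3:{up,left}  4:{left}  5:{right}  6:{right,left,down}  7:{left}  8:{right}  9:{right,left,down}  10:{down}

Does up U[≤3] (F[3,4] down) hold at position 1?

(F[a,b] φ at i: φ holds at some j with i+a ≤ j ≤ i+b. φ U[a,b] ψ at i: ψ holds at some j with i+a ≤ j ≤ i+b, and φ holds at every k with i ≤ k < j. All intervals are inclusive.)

False

Need some j in [1,4] with F[3,4] down, and up at every k in [1,j-1].
  j=1: F[3,4] down — fails (none in [4,5]).
  j=2: F[3,4] down holds, but up fails at k=1 → not this j.
  j=3: F[3,4] down holds, but up fails at k=1 → not this j.
  j=4: F[3,4] down — fails (none in [7,8]).
No j in the window works → until fails.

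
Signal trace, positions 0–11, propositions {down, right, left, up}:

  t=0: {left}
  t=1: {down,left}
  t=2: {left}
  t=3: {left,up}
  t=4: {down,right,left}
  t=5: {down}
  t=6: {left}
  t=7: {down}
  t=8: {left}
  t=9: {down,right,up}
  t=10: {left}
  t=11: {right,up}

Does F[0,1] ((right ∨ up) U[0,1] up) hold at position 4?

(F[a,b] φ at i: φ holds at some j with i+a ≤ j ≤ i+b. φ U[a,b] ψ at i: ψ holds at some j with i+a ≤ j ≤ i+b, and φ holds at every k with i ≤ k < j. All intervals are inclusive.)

Check ((right ∨ up) U[0,1] up) at each j in [4,5]:
  j=4: fails
  j=5: fails
No position in the window satisfies it → formula fails.

Does not hold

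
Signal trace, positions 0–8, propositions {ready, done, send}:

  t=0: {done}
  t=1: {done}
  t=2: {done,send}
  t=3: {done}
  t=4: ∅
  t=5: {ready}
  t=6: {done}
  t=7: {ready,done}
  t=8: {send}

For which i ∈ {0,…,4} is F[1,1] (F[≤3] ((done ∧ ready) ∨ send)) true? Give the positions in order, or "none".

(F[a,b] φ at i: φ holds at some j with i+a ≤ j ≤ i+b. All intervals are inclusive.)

Evaluate at each i in [0,4]:
  i=0: ✓ (witness j=1)
  i=1: ✓ (witness j=2)
  i=2: ✗ (none in [3,3])
  i=3: ✓ (witness j=4)
  i=4: ✓ (witness j=5)

0, 1, 3, 4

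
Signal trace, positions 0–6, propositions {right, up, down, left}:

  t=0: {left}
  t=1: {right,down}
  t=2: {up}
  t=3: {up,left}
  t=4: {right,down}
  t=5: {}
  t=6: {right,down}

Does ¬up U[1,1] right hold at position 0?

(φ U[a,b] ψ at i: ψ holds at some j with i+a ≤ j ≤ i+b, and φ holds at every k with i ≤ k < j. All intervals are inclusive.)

True

Need some j in [1,1] with right, and ¬up at every k in [0,j-1].
  j=1: right holds; ¬up holds at every k in [0,0] → satisfied.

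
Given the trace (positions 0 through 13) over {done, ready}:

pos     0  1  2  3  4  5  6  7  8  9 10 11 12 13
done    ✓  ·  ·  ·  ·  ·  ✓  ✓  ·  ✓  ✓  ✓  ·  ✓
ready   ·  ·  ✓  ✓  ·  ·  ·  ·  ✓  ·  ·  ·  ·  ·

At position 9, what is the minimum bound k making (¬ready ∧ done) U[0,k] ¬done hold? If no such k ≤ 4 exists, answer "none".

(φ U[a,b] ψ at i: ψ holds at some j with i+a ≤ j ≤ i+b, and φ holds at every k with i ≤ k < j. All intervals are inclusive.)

3

Need earliest j ≥ 9 with ¬done, and (¬ready ∧ done) at every k in [9,j-1].
  j=9: rhs fails.
  j=10: rhs fails.
  j=11: rhs fails.
  j=12: rhs holds; lhs holds on [9,11]. k = 3.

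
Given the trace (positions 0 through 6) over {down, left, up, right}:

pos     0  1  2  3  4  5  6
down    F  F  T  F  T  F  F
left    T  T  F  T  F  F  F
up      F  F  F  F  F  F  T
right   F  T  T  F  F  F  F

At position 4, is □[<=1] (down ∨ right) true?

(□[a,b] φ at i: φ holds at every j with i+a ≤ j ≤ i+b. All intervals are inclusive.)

Does not hold

Check (down ∨ right) at every j in [4,5]:
  j=4: true
  j=5: false
Fails at j=5 → formula fails.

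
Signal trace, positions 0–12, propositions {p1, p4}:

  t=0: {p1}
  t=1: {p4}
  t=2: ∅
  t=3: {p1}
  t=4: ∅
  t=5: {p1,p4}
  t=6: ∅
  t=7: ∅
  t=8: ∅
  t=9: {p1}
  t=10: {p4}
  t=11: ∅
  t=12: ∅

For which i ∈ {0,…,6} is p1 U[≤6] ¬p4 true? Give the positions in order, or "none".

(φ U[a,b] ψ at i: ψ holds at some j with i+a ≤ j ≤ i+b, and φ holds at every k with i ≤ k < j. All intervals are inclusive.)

0, 2, 3, 4, 5, 6

Evaluate at each i in [0,6]:
  i=0: ✓ (rhs at j=0)
  i=1: ✗ (lhs fails at k=1 before rhs at j=2)
  i=2: ✓ (rhs at j=2)
  i=3: ✓ (rhs at j=3)
  i=4: ✓ (rhs at j=4)
  i=5: ✓ (rhs at j=6; lhs holds on [5,5])
  i=6: ✓ (rhs at j=6)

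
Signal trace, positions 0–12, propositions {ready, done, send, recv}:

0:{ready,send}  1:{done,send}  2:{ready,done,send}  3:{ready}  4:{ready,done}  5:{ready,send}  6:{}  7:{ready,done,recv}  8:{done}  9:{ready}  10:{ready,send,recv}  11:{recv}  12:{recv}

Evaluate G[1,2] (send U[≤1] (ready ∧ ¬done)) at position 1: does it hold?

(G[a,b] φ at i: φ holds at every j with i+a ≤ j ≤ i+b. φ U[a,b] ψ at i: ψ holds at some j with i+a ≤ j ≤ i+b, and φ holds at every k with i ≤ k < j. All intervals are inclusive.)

Yes

Check (send U[≤1] (ready ∧ ¬done)) at every j in [2,3]:
  j=2: holds
  j=3: holds
All positions satisfy it → formula holds.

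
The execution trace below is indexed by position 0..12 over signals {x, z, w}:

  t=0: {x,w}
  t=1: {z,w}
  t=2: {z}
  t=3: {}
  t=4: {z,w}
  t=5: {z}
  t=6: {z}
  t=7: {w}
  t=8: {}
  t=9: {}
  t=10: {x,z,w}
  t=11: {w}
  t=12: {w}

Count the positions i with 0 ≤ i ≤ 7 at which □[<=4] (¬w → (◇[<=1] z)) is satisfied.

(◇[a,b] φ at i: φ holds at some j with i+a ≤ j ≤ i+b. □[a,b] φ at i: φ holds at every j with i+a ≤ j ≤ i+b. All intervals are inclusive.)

Evaluate at each i in [0,7]:
  i=0: ✓ (all of [0,4])
  i=1: ✓ (all of [1,5])
  i=2: ✓ (all of [2,6])
  i=3: ✓ (all of [3,7])
  i=4: ✗ (fails at j=8)
  i=5: ✗ (fails at j=8)
  i=6: ✗ (fails at j=8)
  i=7: ✗ (fails at j=8)
Positions where it holds: {0, 1, 2, 3} → 4.

4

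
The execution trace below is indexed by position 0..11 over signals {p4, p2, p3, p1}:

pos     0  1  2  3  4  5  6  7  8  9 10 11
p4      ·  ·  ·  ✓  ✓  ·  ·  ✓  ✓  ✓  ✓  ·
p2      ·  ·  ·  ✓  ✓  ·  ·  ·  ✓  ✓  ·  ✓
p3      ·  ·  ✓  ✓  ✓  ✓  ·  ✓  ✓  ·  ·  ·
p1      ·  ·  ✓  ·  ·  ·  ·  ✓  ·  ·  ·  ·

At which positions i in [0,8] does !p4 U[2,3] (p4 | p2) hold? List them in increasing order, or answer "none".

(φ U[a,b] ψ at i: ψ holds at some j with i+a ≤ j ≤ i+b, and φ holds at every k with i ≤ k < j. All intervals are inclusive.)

0, 1, 5

Evaluate at each i in [0,8]:
  i=0: ✓ (rhs at j=3; lhs holds on [0,2])
  i=1: ✓ (rhs at j=3; lhs holds on [1,2])
  i=2: ✗ (lhs fails at k=3 before rhs at j=4)
  i=3: ✗ (no rhs in [5,6])
  i=4: ✗ (lhs fails at k=4 before rhs at j=7)
  i=5: ✓ (rhs at j=7; lhs holds on [5,6])
  i=6: ✗ (lhs fails at k=7 before rhs at j=8)
  i=7: ✗ (lhs fails at k=7 before rhs at j=9)
  i=8: ✗ (lhs fails at k=8 before rhs at j=10)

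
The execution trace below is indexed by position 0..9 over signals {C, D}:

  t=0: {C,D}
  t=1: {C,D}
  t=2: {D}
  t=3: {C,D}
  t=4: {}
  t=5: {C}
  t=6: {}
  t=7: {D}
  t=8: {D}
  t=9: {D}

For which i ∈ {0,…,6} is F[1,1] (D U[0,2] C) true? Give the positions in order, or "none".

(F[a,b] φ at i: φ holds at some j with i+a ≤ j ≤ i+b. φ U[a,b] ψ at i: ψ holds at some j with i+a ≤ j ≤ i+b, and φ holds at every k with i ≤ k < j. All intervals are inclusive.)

Evaluate at each i in [0,6]:
  i=0: ✓ (witness j=1)
  i=1: ✓ (witness j=2)
  i=2: ✓ (witness j=3)
  i=3: ✗ (none in [4,4])
  i=4: ✓ (witness j=5)
  i=5: ✗ (none in [6,6])
  i=6: ✗ (none in [7,7])

0, 1, 2, 4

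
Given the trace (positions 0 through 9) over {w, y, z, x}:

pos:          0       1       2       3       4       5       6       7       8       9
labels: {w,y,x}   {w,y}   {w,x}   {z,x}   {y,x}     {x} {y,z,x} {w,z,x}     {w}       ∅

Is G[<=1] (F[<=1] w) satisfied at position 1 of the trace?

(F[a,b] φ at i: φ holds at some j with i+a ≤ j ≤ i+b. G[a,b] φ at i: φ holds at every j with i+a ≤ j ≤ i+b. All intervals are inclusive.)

Check F[<=1] w at every j in [1,2]:
  j=1: holds (witness at 1)
  j=2: holds (witness at 2)
All positions satisfy it → formula holds.

Yes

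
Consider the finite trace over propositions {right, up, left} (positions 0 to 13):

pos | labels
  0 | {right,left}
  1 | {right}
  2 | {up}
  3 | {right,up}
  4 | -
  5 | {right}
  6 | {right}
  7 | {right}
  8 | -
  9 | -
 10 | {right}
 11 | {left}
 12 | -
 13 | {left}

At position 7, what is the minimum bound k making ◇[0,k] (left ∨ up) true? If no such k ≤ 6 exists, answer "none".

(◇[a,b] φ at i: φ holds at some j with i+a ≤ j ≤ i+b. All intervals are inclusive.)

Scan j = 7,8,… for (left ∨ up):
  j=7: fails
  j=8: fails
  j=9: fails
  j=10: fails
  j=11: holds
First hit at j=11, so smallest k = 11-7 = 4.

4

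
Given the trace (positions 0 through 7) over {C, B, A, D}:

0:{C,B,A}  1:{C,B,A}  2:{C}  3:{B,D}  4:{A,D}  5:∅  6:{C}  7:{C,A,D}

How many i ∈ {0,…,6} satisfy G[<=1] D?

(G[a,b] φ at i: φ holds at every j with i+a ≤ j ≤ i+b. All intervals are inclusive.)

1

Evaluate at each i in [0,6]:
  i=0: ✗ (fails at j=0)
  i=1: ✗ (fails at j=1)
  i=2: ✗ (fails at j=2)
  i=3: ✓ (all of [3,4])
  i=4: ✗ (fails at j=5)
  i=5: ✗ (fails at j=5)
  i=6: ✗ (fails at j=6)
Positions where it holds: {3} → 1.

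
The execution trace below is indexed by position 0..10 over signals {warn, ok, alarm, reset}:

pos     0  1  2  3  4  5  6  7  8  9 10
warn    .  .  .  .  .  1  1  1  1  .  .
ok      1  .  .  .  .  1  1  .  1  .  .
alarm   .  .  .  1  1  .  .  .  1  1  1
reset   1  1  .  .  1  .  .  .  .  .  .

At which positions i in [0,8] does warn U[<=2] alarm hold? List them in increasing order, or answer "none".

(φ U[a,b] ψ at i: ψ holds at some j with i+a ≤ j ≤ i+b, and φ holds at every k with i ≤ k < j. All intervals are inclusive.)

3, 4, 6, 7, 8

Evaluate at each i in [0,8]:
  i=0: ✗ (no rhs in [0,2])
  i=1: ✗ (lhs fails at k=1 before rhs at j=3)
  i=2: ✗ (lhs fails at k=2 before rhs at j=3)
  i=3: ✓ (rhs at j=3)
  i=4: ✓ (rhs at j=4)
  i=5: ✗ (no rhs in [5,7])
  i=6: ✓ (rhs at j=8; lhs holds on [6,7])
  i=7: ✓ (rhs at j=8; lhs holds on [7,7])
  i=8: ✓ (rhs at j=8)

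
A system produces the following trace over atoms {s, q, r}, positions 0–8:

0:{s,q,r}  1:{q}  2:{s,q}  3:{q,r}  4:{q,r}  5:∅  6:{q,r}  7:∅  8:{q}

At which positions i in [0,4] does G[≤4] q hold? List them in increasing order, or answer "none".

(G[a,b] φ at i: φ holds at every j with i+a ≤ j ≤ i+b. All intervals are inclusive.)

Evaluate at each i in [0,4]:
  i=0: ✓ (all of [0,4])
  i=1: ✗ (fails at j=5)
  i=2: ✗ (fails at j=5)
  i=3: ✗ (fails at j=5)
  i=4: ✗ (fails at j=5)

0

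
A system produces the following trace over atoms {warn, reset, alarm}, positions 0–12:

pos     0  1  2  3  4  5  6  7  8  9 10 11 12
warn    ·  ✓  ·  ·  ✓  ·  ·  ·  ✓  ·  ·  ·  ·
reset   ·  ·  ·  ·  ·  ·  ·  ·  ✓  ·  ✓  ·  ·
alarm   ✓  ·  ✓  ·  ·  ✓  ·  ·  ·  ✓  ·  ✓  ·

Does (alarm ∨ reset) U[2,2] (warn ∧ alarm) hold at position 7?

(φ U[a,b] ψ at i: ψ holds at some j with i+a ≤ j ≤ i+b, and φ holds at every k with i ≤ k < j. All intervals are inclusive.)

False

Need some j in [9,9] with (warn ∧ alarm), and (alarm ∨ reset) at every k in [7,j-1].
  j=9: (warn ∧ alarm) false.
No j in the window works → until fails.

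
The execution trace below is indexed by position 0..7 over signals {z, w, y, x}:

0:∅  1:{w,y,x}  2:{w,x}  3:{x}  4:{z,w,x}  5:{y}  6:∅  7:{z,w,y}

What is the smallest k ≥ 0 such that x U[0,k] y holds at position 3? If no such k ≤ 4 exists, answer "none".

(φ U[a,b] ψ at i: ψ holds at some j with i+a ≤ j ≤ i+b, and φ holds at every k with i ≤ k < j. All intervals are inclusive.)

2

Need earliest j ≥ 3 with y, and x at every k in [3,j-1].
  j=3: rhs fails.
  j=4: rhs fails.
  j=5: rhs holds; lhs holds on [3,4]. k = 2.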